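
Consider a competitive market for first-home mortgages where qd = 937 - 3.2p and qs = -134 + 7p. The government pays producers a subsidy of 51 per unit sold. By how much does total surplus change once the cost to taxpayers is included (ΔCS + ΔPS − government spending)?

Net change in total surplus = -2856

Pre-subsidy: 937 - 3.2p = -134 + 7p gives p* = 105, q* = 601.
With the subsidy, sellers receive ps = pb + 51 for each unit, where pb is the price buyers pay.
Supply in terms of pb becomes qs = -134 + 7(pb + 51) = 223 + 7pb. Setting this equal to demand: 937 - 3.2pb = 223 + 7pb, so pb = 70.
Sellers receive ps = 70 + 51 = 121; q' = 937 − 3.2·70 = 713.
ΔCS = ½(601 + 713)(105 − 70) = 22995; ΔPS = ½(601 + 713)(121 − 105) = 10512.
Government spending = 51 × 713 = 36363.
Net change = 22995 + 10512 − 36363 = -2856. The loss equals the DWL triangle ½·51·112.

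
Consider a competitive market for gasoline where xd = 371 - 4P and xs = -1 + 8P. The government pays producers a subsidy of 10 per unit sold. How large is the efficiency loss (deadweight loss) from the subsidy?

Pre-subsidy: 371 - 4P = -1 + 8P gives P* = 31, x* = 247.
With the subsidy, sellers receive Ps = Pb + 10 for each unit, where Pb is the price buyers pay.
Supply in terms of Pb becomes xs = -1 + 8(Pb + 10) = 79 + 8Pb. Setting this equal to demand: 371 - 4Pb = 79 + 8Pb, so Pb = 73/3.
Sellers receive Ps = 73/3 + 10 = 103/3; x' = 371 − 4·(73/3) = 821/3.
The subsidy expands output by 821/3 − 247 = 80/3 past the efficient level; on those units the gap between marginal cost and willingness to pay runs from 0 up to 10.
DWL = ½ × 10 × 80/3 = 400/3.

Deadweight loss = 400/3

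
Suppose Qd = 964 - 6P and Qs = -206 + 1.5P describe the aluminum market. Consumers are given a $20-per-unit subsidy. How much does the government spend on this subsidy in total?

Pre-subsidy: 964 - 6P = -206 + 1.5P gives P* = 156, Q* = 28.
With the rebate, buyers effectively pay Pb = Ps − 20, where Ps is the price sellers receive.
Demand in terms of Ps becomes Qd = 964 − 6(Ps − 20) = 1084 - 6Ps. Setting this equal to supply: 1084 - 6Ps = -206 + 1.5Ps, so Ps = 172.
Buyers pay Pb = 172 − 20 = 152; Q' = -206 + 1.5·172 = 52.
Government outlay = subsidy × quantity = 20 × 52 = 1040.

Government cost = $1040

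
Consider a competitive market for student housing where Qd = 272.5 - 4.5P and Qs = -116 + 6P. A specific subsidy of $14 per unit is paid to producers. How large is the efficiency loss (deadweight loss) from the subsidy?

Pre-subsidy: 272.5 - 4.5P = -116 + 6P gives P* = 37, Q* = 106.
With the subsidy, sellers receive Ps = Pb + 14 for each unit, where Pb is the price buyers pay.
Supply in terms of Pb becomes Qs = -116 + 6(Pb + 14) = -32 + 6Pb. Setting this equal to demand: 272.5 - 4.5Pb = -32 + 6Pb, so Pb = 29.
Sellers receive Ps = 29 + 14 = 43; Q' = 272.5 − 4.5·29 = 142.
The subsidy expands output by 142 − 106 = 36 past the efficient level; on those units the gap between marginal cost and willingness to pay runs from 0 up to 14.
DWL = ½ × 14 × 36 = 252.

Deadweight loss = $252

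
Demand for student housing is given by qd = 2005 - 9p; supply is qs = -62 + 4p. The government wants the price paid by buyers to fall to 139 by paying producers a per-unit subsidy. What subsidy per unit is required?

Required subsidy s = 65 per unit

At a buyer price of 139, quantity demanded is 2005 − 9·139 = 754.
Sellers supply 754 only when they receive ps with -62 + 4·ps = 754, i.e. ps = 204.
s = ps − pb = 204 − 139 = 65.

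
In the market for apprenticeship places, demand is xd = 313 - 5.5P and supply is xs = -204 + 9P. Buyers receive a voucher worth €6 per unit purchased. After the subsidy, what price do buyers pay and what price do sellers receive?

Buyers pay 926/29; sellers receive 1100/29

Pre-subsidy: 313 - 5.5P = -204 + 9P gives P* = 1034/29, x* = 3390/29.
With the rebate, buyers effectively pay Pb = Ps − 6, where Ps is the price sellers receive.
Demand in terms of Ps becomes xd = 313 − 5.5(Ps − 6) = 346 - 5.5Ps. Setting this equal to supply: 346 - 5.5Ps = -204 + 9Ps, so Ps = 1100/29.
Buyers pay Pb = 1100/29 − 6 = 926/29; x' = -204 + 9·(1100/29) = 3984/29.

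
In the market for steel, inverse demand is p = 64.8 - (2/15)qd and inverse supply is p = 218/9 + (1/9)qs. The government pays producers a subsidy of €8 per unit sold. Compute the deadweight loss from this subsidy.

Pre-subsidy: 64.8 - (2/15)q = 218/9 + (1/9)q gives q* = 166 and p* = 128/3.
With the subsidy, sellers receive ps = pb + 8 for each unit, where pb is the price buyers pay.
On the curves, pb = 64.8 - (2/15)q and ps = 218/9 + (1/9)q; the wedge ps − pb = 8 gives 218/9 + (1/9)q − (64.8 - (2/15)q) = 8, so q' = 2186/11.
Then pb = 64.8 − (2/15)·(2186/11) = 1264/33 and ps = 218/9 + (1/9)·(2186/11) = 1528/33.
The subsidy expands output by 2186/11 − 166 = 360/11 past the efficient level; on those units the gap between marginal cost and willingness to pay runs from 0 up to 8.
DWL = ½ × 8 × 360/11 = 1440/11.

Deadweight loss = 1440/11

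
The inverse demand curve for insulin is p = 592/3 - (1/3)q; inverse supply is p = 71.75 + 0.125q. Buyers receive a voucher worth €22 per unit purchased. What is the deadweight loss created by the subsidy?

Pre-subsidy: 592/3 - (1/3)q = 71.75 + 0.125q gives q* = 274 and p* = 106.
With the rebate, buyers effectively pay pb = ps − 22, where ps is the price sellers receive.
On the curves, pb = 592/3 - (1/3)q and ps = 71.75 + 0.125q; the wedge ps − pb = 22 gives 71.75 + 0.125q − (592/3 - (1/3)q) = 22, so q' = 322.
Then pb = 592/3 − (1/3)·322 = 90 and ps = 71.75 + 0.125·322 = 112.
The subsidy expands output by 322 − 274 = 48 past the efficient level; on those units the gap between marginal cost and willingness to pay runs from 0 up to 22.
DWL = ½ × 22 × 48 = 528.

Deadweight loss = €528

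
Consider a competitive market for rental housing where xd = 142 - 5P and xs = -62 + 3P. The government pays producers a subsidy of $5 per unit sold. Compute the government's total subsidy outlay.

Pre-subsidy: 142 - 5P = -62 + 3P gives P* = 25.5, x* = 14.5.
With the subsidy, sellers receive Ps = Pb + 5 for each unit, where Pb is the price buyers pay.
Supply in terms of Pb becomes xs = -62 + 3(Pb + 5) = -47 + 3Pb. Setting this equal to demand: 142 - 5Pb = -47 + 3Pb, so Pb = 23.625.
Sellers receive Ps = 23.625 + 5 = 28.625; x' = 142 − 5·23.625 = 23.875.
Government outlay = subsidy × quantity = 5 × 23.875 = 119.375.

Government cost = $119.375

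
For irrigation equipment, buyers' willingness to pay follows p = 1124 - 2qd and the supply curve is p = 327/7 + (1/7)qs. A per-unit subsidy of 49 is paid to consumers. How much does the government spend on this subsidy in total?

Government cost = 25754.4

Pre-subsidy: 1124 - 2q = 327/7 + (1/7)q gives q* = 7541/15 and p* = 1778/15.
With the rebate, buyers effectively pay pb = ps − 49, where ps is the price sellers receive.
On the curves, pb = 1124 - 2q and ps = 327/7 + (1/7)q; the wedge ps − pb = 49 gives 327/7 + (1/7)q − (1124 - 2q) = 49, so q' = 525.6.
Then pb = 1124 − 2·525.6 = 72.8 and ps = 327/7 + (1/7)·525.6 = 121.8.
Government outlay = subsidy × quantity = 49 × 525.6 = 25754.4.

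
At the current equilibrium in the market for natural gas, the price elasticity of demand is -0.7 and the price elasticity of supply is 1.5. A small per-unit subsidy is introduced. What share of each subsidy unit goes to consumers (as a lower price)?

Consumer share = 15/22

For a small subsidy around the equilibrium, the benefit split depends on the relative slopes, which at a point are proportional to the elasticities.
Buyer share = εs/(εs + |εd|) = 1.5/(1.5 + 0.7) = 15/22; seller share = |εd|/(εs + |εd|) = 7/22.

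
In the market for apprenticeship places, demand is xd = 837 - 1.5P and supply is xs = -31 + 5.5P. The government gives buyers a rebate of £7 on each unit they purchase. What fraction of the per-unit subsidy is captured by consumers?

Pre-subsidy: 837 - 1.5P = -31 + 5.5P gives P* = 124, x* = 651.
With the rebate, buyers effectively pay Pb = Ps − 7, where Ps is the price sellers receive.
Demand in terms of Ps becomes xd = 837 − 1.5(Ps − 7) = 847.5 - 1.5Ps. Setting this equal to supply: 847.5 - 1.5Ps = -31 + 5.5Ps, so Ps = 125.5.
Buyers pay Pb = 125.5 − 7 = 118.5; x' = -31 + 5.5·125.5 = 659.25.
Buyers' price falls by P* − Pb = 124 − 118.5 = 5.5; sellers' price rises by Ps − P* = 125.5 − 124 = 1.5.
So consumers capture 5.5/7 = 11/14 of each unit of subsidy.

Consumer share = 11/14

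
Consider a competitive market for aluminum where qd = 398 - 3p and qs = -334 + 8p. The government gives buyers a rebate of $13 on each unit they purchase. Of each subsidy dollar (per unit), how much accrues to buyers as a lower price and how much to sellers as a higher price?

Pre-subsidy: 398 - 3p = -334 + 8p gives p* = 732/11, q* = 2182/11.
With the rebate, buyers effectively pay pb = ps − 13, where ps is the price sellers receive.
Demand in terms of ps becomes qd = 398 − 3(ps − 13) = 437 - 3ps. Setting this equal to supply: 437 - 3ps = -334 + 8ps, so ps = 771/11.
Buyers pay pb = 771/11 − 13 = 628/11; q' = -334 + 8·(771/11) = 2494/11.
Buyers' price falls by p* − pb = 732/11 − 628/11 = 104/11; sellers' price rises by ps − p* = 771/11 − 732/11 = 39/11.

Buyers gain 104/11 per unit; sellers gain 39/11 per unit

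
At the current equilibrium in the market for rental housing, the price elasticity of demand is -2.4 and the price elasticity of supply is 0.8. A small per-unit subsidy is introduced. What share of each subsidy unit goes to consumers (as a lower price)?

Consumer share = 0.25

For a small subsidy around the equilibrium, the benefit split depends on the relative slopes, which at a point are proportional to the elasticities.
Buyer share = εs/(εs + |εd|) = 0.8/(0.8 + 2.4) = 0.25; seller share = |εd|/(εs + |εd|) = 0.75.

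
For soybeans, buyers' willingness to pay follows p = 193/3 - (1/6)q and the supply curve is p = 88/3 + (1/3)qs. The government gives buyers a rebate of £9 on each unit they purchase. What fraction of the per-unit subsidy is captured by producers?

Producer share = 2/3

Pre-subsidy: 193/3 - (1/6)q = 88/3 + (1/3)q gives q* = 70 and p* = 158/3.
With the rebate, buyers effectively pay pb = ps − 9, where ps is the price sellers receive.
On the curves, pb = 193/3 - (1/6)q and ps = 88/3 + (1/3)q; the wedge ps − pb = 9 gives 88/3 + (1/3)q − (193/3 - (1/6)q) = 9, so q' = 88.
Then pb = 193/3 − (1/6)·88 = 149/3 and ps = 88/3 + (1/3)·88 = 176/3.
Buyers' price falls by p* − pb = 158/3 − 149/3 = 3; sellers' price rises by ps − p* = 176/3 − 158/3 = 6.
So producers capture 6/9 = 2/3 of each unit of subsidy.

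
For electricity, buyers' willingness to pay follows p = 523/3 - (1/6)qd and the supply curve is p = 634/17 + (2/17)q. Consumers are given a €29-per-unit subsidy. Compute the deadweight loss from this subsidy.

Deadweight loss = €1479

Pre-subsidy: 523/3 - (1/6)q = 634/17 + (2/17)q gives q* = 482 and p* = 94.
With the rebate, buyers effectively pay pb = ps − 29, where ps is the price sellers receive.
On the curves, pb = 523/3 - (1/6)q and ps = 634/17 + (2/17)q; the wedge ps − pb = 29 gives 634/17 + (2/17)q − (523/3 - (1/6)q) = 29, so q' = 584.
Then pb = 523/3 − (1/6)·584 = 77 and ps = 634/17 + (2/17)·584 = 106.
The subsidy expands output by 584 − 482 = 102 past the efficient level; on those units the gap between marginal cost and willingness to pay runs from 0 up to 29.
DWL = ½ × 29 × 102 = 1479.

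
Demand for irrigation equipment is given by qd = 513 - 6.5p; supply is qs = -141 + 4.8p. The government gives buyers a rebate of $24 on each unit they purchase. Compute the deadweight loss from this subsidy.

Pre-subsidy: 513 - 6.5p = -141 + 4.8p gives p* = 6540/113, q* = 15459/113.
With the rebate, buyers effectively pay pb = ps − 24, where ps is the price sellers receive.
Demand in terms of ps becomes qd = 513 − 6.5(ps − 24) = 669 - 6.5ps. Setting this equal to supply: 669 - 6.5ps = -141 + 4.8ps, so ps = 8100/113.
Buyers pay pb = 8100/113 − 24 = 5388/113; q' = -141 + 4.8·(8100/113) = 22947/113.
The subsidy expands output by 22947/113 − 15459/113 = 7488/113 past the efficient level; on those units the gap between marginal cost and willingness to pay runs from 0 up to 24.
DWL = ½ × 24 × 7488/113 = 89856/113.

Deadweight loss = 89856/113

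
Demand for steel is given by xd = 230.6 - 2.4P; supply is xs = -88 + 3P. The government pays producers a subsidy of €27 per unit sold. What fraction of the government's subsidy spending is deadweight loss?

DWL / government spending = 0.144

Pre-subsidy: 230.6 - 2.4P = -88 + 3P gives P* = 59, x* = 89.
With the subsidy, sellers receive Ps = Pb + 27 for each unit, where Pb is the price buyers pay.
Supply in terms of Pb becomes xs = -88 + 3(Pb + 27) = -7 + 3Pb. Setting this equal to demand: 230.6 - 2.4Pb = -7 + 3Pb, so Pb = 44.
Sellers receive Ps = 44 + 27 = 71; x' = 230.6 − 2.4·44 = 125.
ΔCS = ½(89 + 125)(59 − 44) = 1605; ΔPS = ½(89 + 125)(71 − 59) = 1284.
Government spending = 27 × 125 = 3375.
DWL = ½ × 27 × (125 − 89) = 486; fraction = 486 / 3375 = 0.144.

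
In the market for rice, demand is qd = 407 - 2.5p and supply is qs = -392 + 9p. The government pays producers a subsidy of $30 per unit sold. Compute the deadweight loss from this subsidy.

Deadweight loss = 20250/23

Pre-subsidy: 407 - 2.5p = -392 + 9p gives p* = 1598/23, q* = 5366/23.
With the subsidy, sellers receive ps = pb + 30 for each unit, where pb is the price buyers pay.
Supply in terms of pb becomes qs = -392 + 9(pb + 30) = -122 + 9pb. Setting this equal to demand: 407 - 2.5pb = -122 + 9pb, so pb = 46.
Sellers receive ps = 46 + 30 = 76; q' = 407 − 2.5·46 = 292.
The subsidy expands output by 292 − 5366/23 = 1350/23 past the efficient level; on those units the gap between marginal cost and willingness to pay runs from 0 up to 30.
DWL = ½ × 30 × 1350/23 = 20250/23.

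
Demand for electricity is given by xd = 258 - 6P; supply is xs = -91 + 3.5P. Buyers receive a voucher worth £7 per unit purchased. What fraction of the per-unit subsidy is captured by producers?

Producer share = 12/19

Pre-subsidy: 258 - 6P = -91 + 3.5P gives P* = 698/19, x* = 714/19.
With the rebate, buyers effectively pay Pb = Ps − 7, where Ps is the price sellers receive.
Demand in terms of Ps becomes xd = 258 − 6(Ps − 7) = 300 - 6Ps. Setting this equal to supply: 300 - 6Ps = -91 + 3.5Ps, so Ps = 782/19.
Buyers pay Pb = 782/19 − 7 = 649/19; x' = -91 + 3.5·(782/19) = 1008/19.
Buyers' price falls by P* − Pb = 698/19 − 649/19 = 49/19; sellers' price rises by Ps − P* = 782/19 − 698/19 = 84/19.
So producers capture (84/19)/7 = 12/19 of each unit of subsidy.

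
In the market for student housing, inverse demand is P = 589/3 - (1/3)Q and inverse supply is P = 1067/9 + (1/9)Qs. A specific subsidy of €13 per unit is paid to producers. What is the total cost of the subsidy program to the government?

Government cost = €2655.25

Pre-subsidy: 589/3 - (1/3)Q = 1067/9 + (1/9)Q gives Q* = 175 and P* = 138.
With the subsidy, sellers receive Ps = Pb + 13 for each unit, where Pb is the price buyers pay.
On the curves, Pb = 589/3 - (1/3)Q and Ps = 1067/9 + (1/9)Q; the wedge Ps − Pb = 13 gives 1067/9 + (1/9)Q − (589/3 - (1/3)Q) = 13, so Q' = 204.25.
Then Pb = 589/3 − (1/3)·204.25 = 128.25 and Ps = 1067/9 + (1/9)·204.25 = 141.25.
Government outlay = subsidy × quantity = 13 × 204.25 = 2655.25.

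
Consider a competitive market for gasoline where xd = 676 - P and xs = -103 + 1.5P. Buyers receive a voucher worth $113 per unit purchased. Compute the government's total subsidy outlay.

Government cost = $48838.6

Pre-subsidy: 676 - P = -103 + 1.5P gives P* = 311.6, x* = 364.4.
With the rebate, buyers effectively pay Pb = Ps − 113, where Ps is the price sellers receive.
Demand in terms of Ps becomes xd = 676 − 1(Ps − 113) = 789 - Ps. Setting this equal to supply: 789 - Ps = -103 + 1.5Ps, so Ps = 356.8.
Buyers pay Pb = 356.8 − 113 = 243.8; x' = -103 + 1.5·356.8 = 432.2.
Government outlay = subsidy × quantity = 113 × 432.2 = 48838.6.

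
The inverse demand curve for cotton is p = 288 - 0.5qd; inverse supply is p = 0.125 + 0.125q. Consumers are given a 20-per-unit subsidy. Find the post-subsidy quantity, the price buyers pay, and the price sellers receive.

q' = 492.6; buyers pay 41.7; sellers receive 61.7

Pre-subsidy: 288 - 0.5q = 0.125 + 0.125q gives q* = 460.6 and p* = 57.7.
With the rebate, buyers effectively pay pb = ps − 20, where ps is the price sellers receive.
On the curves, pb = 288 - 0.5q and ps = 0.125 + 0.125q; the wedge ps − pb = 20 gives 0.125 + 0.125q − (288 - 0.5q) = 20, so q' = 492.6.
Then pb = 288 − 0.5·492.6 = 41.7 and ps = 0.125 + 0.125·492.6 = 61.7.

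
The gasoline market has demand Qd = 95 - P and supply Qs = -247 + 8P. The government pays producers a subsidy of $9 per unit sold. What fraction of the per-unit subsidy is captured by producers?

Pre-subsidy: 95 - P = -247 + 8P gives P* = 38, Q* = 57.
With the subsidy, sellers receive Ps = Pb + 9 for each unit, where Pb is the price buyers pay.
Supply in terms of Pb becomes Qs = -247 + 8(Pb + 9) = -175 + 8Pb. Setting this equal to demand: 95 - Pb = -175 + 8Pb, so Pb = 30.
Sellers receive Ps = 30 + 9 = 39; Q' = 95 − 1·30 = 65.
Buyers' price falls by P* − Pb = 38 − 30 = 8; sellers' price rises by Ps − P* = 39 − 38 = 1.
So producers capture 1/9 = 1/9 of each unit of subsidy.

Producer share = 1/9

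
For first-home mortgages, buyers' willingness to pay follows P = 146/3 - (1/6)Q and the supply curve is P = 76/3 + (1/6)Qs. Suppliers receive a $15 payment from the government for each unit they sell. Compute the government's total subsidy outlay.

Pre-subsidy: 146/3 - (1/6)Q = 76/3 + (1/6)Q gives Q* = 70 and P* = 37.
With the subsidy, sellers receive Ps = Pb + 15 for each unit, where Pb is the price buyers pay.
On the curves, Pb = 146/3 - (1/6)Q and Ps = 76/3 + (1/6)Q; the wedge Ps − Pb = 15 gives 76/3 + (1/6)Q − (146/3 - (1/6)Q) = 15, so Q' = 115.
Then Pb = 146/3 − (1/6)·115 = 29.5 and Ps = 76/3 + (1/6)·115 = 44.5.
Government outlay = subsidy × quantity = 15 × 115 = 1725.

Government cost = $1725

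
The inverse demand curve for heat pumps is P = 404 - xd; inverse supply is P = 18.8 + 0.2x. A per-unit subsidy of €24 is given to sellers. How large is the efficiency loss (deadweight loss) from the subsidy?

Deadweight loss = €240

Pre-subsidy: 404 - x = 18.8 + 0.2x gives x* = 321 and P* = 83.
With the subsidy, sellers receive Ps = Pb + 24 for each unit, where Pb is the price buyers pay.
On the curves, Pb = 404 - x and Ps = 18.8 + 0.2x; the wedge Ps − Pb = 24 gives 18.8 + 0.2x − (404 - x) = 24, so x' = 341.
Then Pb = 404 − 1·341 = 63 and Ps = 18.8 + 0.2·341 = 87.
The subsidy expands output by 341 − 321 = 20 past the efficient level; on those units the gap between marginal cost and willingness to pay runs from 0 up to 24.
DWL = ½ × 24 × 20 = 240.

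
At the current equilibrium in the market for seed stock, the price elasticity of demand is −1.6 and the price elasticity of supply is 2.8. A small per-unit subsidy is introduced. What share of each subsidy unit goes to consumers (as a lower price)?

For a small subsidy around the equilibrium, the benefit split depends on the relative slopes, which at a point are proportional to the elasticities.
Buyer share = εs/(εs + |εd|) = 2.8/(2.8 + 1.6) = 7/11; seller share = |εd|/(εs + |εd|) = 4/11.

Consumer share = 7/11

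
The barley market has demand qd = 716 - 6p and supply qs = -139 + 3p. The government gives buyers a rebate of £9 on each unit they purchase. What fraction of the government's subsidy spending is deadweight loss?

Pre-subsidy: 716 - 6p = -139 + 3p gives p* = 95, q* = 146.
With the rebate, buyers effectively pay pb = ps − 9, where ps is the price sellers receive.
Demand in terms of ps becomes qd = 716 − 6(ps − 9) = 770 - 6ps. Setting this equal to supply: 770 - 6ps = -139 + 3ps, so ps = 101.
Buyers pay pb = 101 − 9 = 92; q' = -139 + 3·101 = 164.
ΔCS = ½(146 + 164)(95 − 92) = 465; ΔPS = ½(146 + 164)(101 − 95) = 930.
Government spending = 9 × 164 = 1476.
DWL = ½ × 9 × (164 − 146) = 81; fraction = 81 / 1476 = 9/164.

DWL / government spending = 9/164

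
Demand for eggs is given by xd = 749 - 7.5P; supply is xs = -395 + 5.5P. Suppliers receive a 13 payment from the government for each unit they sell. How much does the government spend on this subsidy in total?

Pre-subsidy: 749 - 7.5P = -395 + 5.5P gives P* = 88, x* = 89.
With the subsidy, sellers receive Ps = Pb + 13 for each unit, where Pb is the price buyers pay.
Supply in terms of Pb becomes xs = -395 + 5.5(Pb + 13) = -323.5 + 5.5Pb. Setting this equal to demand: 749 - 7.5Pb = -323.5 + 5.5Pb, so Pb = 82.5.
Sellers receive Ps = 82.5 + 13 = 95.5; x' = 749 − 7.5·82.5 = 130.25.
Government outlay = subsidy × quantity = 13 × 130.25 = 1693.25.

Government cost = 1693.25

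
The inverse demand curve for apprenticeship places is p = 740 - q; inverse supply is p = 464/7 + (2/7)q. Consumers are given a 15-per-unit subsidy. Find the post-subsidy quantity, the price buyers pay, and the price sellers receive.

Pre-subsidy: 740 - q = 464/7 + (2/7)q gives q* = 524 and p* = 216.
With the rebate, buyers effectively pay pb = ps − 15, where ps is the price sellers receive.
On the curves, pb = 740 - q and ps = 464/7 + (2/7)q; the wedge ps − pb = 15 gives 464/7 + (2/7)q − (740 - q) = 15, so q' = 1607/3.
Then pb = 740 − 1·(1607/3) = 613/3 and ps = 464/7 + (2/7)·(1607/3) = 658/3.

q' = 1607/3; buyers pay 613/3; sellers receive 658/3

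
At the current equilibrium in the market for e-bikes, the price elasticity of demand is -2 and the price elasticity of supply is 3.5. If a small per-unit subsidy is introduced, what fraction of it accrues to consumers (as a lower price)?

Consumer share = 7/11

For a small subsidy around the equilibrium, the benefit split depends on the relative slopes, which at a point are proportional to the elasticities.
Buyer share = εs/(εs + |εd|) = 3.5/(3.5 + 2) = 7/11; seller share = |εd|/(εs + |εd|) = 4/11.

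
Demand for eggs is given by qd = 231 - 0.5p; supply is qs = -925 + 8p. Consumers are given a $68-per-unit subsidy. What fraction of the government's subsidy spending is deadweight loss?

Pre-subsidy: 231 - 0.5p = -925 + 8p gives p* = 136, q* = 163.
With the rebate, buyers effectively pay pb = ps − 68, where ps is the price sellers receive.
Demand in terms of ps becomes qd = 231 − 0.5(ps − 68) = 265 - 0.5ps. Setting this equal to supply: 265 - 0.5ps = -925 + 8ps, so ps = 140.
Buyers pay pb = 140 − 68 = 72; q' = -925 + 8·140 = 195.
ΔCS = ½(163 + 195)(136 − 72) = 11456; ΔPS = ½(163 + 195)(140 − 136) = 716.
Government spending = 68 × 195 = 13260.
DWL = ½ × 68 × (195 − 163) = 1088; fraction = 1088 / 13260 = 16/195.

DWL / government spending = 16/195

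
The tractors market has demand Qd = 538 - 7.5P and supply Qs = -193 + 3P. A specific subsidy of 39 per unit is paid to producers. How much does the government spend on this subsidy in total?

Government cost = 27144/7

Pre-subsidy: 538 - 7.5P = -193 + 3P gives P* = 1462/21, Q* = 111/7.
With the subsidy, sellers receive Ps = Pb + 39 for each unit, where Pb is the price buyers pay.
Supply in terms of Pb becomes Qs = -193 + 3(Pb + 39) = -76 + 3Pb. Setting this equal to demand: 538 - 7.5Pb = -76 + 3Pb, so Pb = 1228/21.
Sellers receive Ps = 1228/21 + 39 = 2047/21; Q' = 538 − 7.5·(1228/21) = 696/7.
Government outlay = subsidy × quantity = 39 × 696/7 = 27144/7.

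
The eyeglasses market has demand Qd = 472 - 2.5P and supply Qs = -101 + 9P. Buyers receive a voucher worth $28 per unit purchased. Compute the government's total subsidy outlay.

Pre-subsidy: 472 - 2.5P = -101 + 9P gives P* = 1146/23, Q* = 7991/23.
With the rebate, buyers effectively pay Pb = Ps − 28, where Ps is the price sellers receive.
Demand in terms of Ps becomes Qd = 472 − 2.5(Ps − 28) = 542 - 2.5Ps. Setting this equal to supply: 542 - 2.5Ps = -101 + 9Ps, so Ps = 1286/23.
Buyers pay Pb = 1286/23 − 28 = 642/23; Q' = -101 + 9·(1286/23) = 9251/23.
Government outlay = subsidy × quantity = 28 × 9251/23 = 259028/23.

Government cost = 259028/23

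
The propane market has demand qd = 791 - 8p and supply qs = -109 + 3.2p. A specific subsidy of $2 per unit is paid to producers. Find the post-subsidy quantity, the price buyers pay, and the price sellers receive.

q' = 1069/7; buyers pay 1117/14; sellers receive 1145/14

Pre-subsidy: 791 - 8p = -109 + 3.2p gives p* = 1125/14, q* = 1037/7.
With the subsidy, sellers receive ps = pb + 2 for each unit, where pb is the price buyers pay.
Supply in terms of pb becomes qs = -109 + 3.2(pb + 2) = -102.6 + 3.2pb. Setting this equal to demand: 791 - 8pb = -102.6 + 3.2pb, so pb = 1117/14.
Sellers receive ps = 1117/14 + 2 = 1145/14; q' = 791 − 8·(1117/14) = 1069/7.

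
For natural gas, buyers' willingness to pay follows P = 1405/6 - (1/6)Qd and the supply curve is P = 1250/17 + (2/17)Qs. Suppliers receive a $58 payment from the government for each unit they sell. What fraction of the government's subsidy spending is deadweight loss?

Pre-subsidy: 1405/6 - (1/6)Q = 1250/17 + (2/17)Q gives Q* = 565 and P* = 140.
With the subsidy, sellers receive Ps = Pb + 58 for each unit, where Pb is the price buyers pay.
On the curves, Pb = 1405/6 - (1/6)Q and Ps = 1250/17 + (2/17)Q; the wedge Ps − Pb = 58 gives 1250/17 + (2/17)Q − (1405/6 - (1/6)Q) = 58, so Q' = 769.
Then Pb = 1405/6 − (1/6)·769 = 106 and Ps = 1250/17 + (2/17)·769 = 164.
ΔCS = ½(565 + 769)(140 − 106) = 22678; ΔPS = ½(565 + 769)(164 − 140) = 16008.
Government spending = 58 × 769 = 44602.
DWL = ½ × 58 × (769 − 565) = 5916; fraction = 5916 / 44602 = 102/769.

DWL / government spending = 102/769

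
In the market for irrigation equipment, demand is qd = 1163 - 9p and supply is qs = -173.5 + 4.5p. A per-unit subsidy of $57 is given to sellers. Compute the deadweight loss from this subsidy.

Deadweight loss = $4873.5

Pre-subsidy: 1163 - 9p = -173.5 + 4.5p gives p* = 99, q* = 272.
With the subsidy, sellers receive ps = pb + 57 for each unit, where pb is the price buyers pay.
Supply in terms of pb becomes qs = -173.5 + 4.5(pb + 57) = 83 + 4.5pb. Setting this equal to demand: 1163 - 9pb = 83 + 4.5pb, so pb = 80.
Sellers receive ps = 80 + 57 = 137; q' = 1163 − 9·80 = 443.
The subsidy expands output by 443 − 272 = 171 past the efficient level; on those units the gap between marginal cost and willingness to pay runs from 0 up to 57.
DWL = ½ × 57 × 171 = 4873.5.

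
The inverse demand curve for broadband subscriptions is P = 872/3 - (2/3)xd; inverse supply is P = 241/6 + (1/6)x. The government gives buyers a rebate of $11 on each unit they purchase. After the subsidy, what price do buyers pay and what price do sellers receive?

Pre-subsidy: 872/3 - (2/3)x = 241/6 + (1/6)x gives x* = 300.6 and P* = 1354/15.
With the rebate, buyers effectively pay Pb = Ps − 11, where Ps is the price sellers receive.
On the curves, Pb = 872/3 - (2/3)x and Ps = 241/6 + (1/6)x; the wedge Ps − Pb = 11 gives 241/6 + (1/6)x − (872/3 - (2/3)x) = 11, so x' = 313.8.
Then Pb = 872/3 − (2/3)·313.8 = 1222/15 and Ps = 241/6 + (1/6)·313.8 = 1387/15.

Buyers pay 1222/15; sellers receive 1387/15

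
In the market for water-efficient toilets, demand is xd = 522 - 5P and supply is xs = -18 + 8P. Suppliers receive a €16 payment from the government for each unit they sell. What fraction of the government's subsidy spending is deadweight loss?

DWL / government spending = 160/2363

Pre-subsidy: 522 - 5P = -18 + 8P gives P* = 540/13, x* = 4086/13.
With the subsidy, sellers receive Ps = Pb + 16 for each unit, where Pb is the price buyers pay.
Supply in terms of Pb becomes xs = -18 + 8(Pb + 16) = 110 + 8Pb. Setting this equal to demand: 522 - 5Pb = 110 + 8Pb, so Pb = 412/13.
Sellers receive Ps = 412/13 + 16 = 620/13; x' = 522 − 5·(412/13) = 4726/13.
ΔCS = ½(4086/13 + 4726/13)(540/13 − 412/13) = 563968/169; ΔPS = ½(4086/13 + 4726/13)(620/13 − 540/13) = 352480/169.
Government spending = 16 × 4726/13 = 75616/13.
DWL = ½ × 16 × (4726/13 − 4086/13) = 5120/13; fraction = (5120/13) / (75616/13) = 160/2363.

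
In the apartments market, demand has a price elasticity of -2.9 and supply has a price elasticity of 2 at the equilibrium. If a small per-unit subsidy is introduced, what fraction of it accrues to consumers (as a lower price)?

Consumer share = 20/49

For a small subsidy around the equilibrium, the benefit split depends on the relative slopes, which at a point are proportional to the elasticities.
Buyer share = εs/(εs + |εd|) = 2/(2 + 2.9) = 20/49; seller share = |εd|/(εs + |εd|) = 29/49.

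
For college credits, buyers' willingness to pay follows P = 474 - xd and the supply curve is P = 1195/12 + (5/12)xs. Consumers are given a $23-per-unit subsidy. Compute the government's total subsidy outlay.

Pre-subsidy: 474 - x = 1195/12 + (5/12)x gives x* = 4493/17 and P* = 3565/17.
With the rebate, buyers effectively pay Pb = Ps − 23, where Ps is the price sellers receive.
On the curves, Pb = 474 - x and Ps = 1195/12 + (5/12)x; the wedge Ps − Pb = 23 gives 1195/12 + (5/12)x − (474 - x) = 23, so x' = 4769/17.
Then Pb = 474 − 1·(4769/17) = 3289/17 and Ps = 1195/12 + (5/12)·(4769/17) = 3680/17.
Government outlay = subsidy × quantity = 23 × 4769/17 = 109687/17.

Government cost = 109687/17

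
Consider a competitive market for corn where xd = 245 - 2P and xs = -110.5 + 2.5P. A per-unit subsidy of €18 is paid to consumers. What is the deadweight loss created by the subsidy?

Pre-subsidy: 245 - 2P = -110.5 + 2.5P gives P* = 79, x* = 87.
With the rebate, buyers effectively pay Pb = Ps − 18, where Ps is the price sellers receive.
Demand in terms of Ps becomes xd = 245 − 2(Ps − 18) = 281 - 2Ps. Setting this equal to supply: 281 - 2Ps = -110.5 + 2.5Ps, so Ps = 87.
Buyers pay Pb = 87 − 18 = 69; x' = -110.5 + 2.5·87 = 107.
The subsidy expands output by 107 − 87 = 20 past the efficient level; on those units the gap between marginal cost and willingness to pay runs from 0 up to 18.
DWL = ½ × 18 × 20 = 180.

Deadweight loss = €180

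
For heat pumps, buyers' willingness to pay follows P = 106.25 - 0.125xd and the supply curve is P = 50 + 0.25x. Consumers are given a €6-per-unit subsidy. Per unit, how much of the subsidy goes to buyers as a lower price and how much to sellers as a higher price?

Buyers gain €2 per unit; sellers gain €4 per unit

Pre-subsidy: 106.25 - 0.125x = 50 + 0.25x gives x* = 150 and P* = 87.5.
With the rebate, buyers effectively pay Pb = Ps − 6, where Ps is the price sellers receive.
On the curves, Pb = 106.25 - 0.125x and Ps = 50 + 0.25x; the wedge Ps − Pb = 6 gives 50 + 0.25x − (106.25 - 0.125x) = 6, so x' = 166.
Then Pb = 106.25 − 0.125·166 = 85.5 and Ps = 50 + 0.25·166 = 91.5.
Buyers' price falls by P* − Pb = 87.5 − 85.5 = 2; sellers' price rises by Ps − P* = 91.5 − 87.5 = 4.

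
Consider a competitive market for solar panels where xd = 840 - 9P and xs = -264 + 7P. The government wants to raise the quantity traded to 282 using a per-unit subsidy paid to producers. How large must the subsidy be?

At x = 282, invert demand for the buyer price: Pb = (840 − 282)/9 = 62; invert supply for the seller price: Ps = (282 − (-264))/7 = 78.
The subsidy must fill the gap: s = Ps − Pb = 78 − 62 = 16.

Required subsidy s = 16 per unit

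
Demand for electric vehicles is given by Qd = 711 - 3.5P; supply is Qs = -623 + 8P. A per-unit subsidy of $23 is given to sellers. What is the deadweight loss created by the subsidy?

Pre-subsidy: 711 - 3.5P = -623 + 8P gives P* = 116, Q* = 305.
With the subsidy, sellers receive Ps = Pb + 23 for each unit, where Pb is the price buyers pay.
Supply in terms of Pb becomes Qs = -623 + 8(Pb + 23) = -439 + 8Pb. Setting this equal to demand: 711 - 3.5Pb = -439 + 8Pb, so Pb = 100.
Sellers receive Ps = 100 + 23 = 123; Q' = 711 − 3.5·100 = 361.
The subsidy expands output by 361 − 305 = 56 past the efficient level; on those units the gap between marginal cost and willingness to pay runs from 0 up to 23.
DWL = ½ × 23 × 56 = 644.

Deadweight loss = $644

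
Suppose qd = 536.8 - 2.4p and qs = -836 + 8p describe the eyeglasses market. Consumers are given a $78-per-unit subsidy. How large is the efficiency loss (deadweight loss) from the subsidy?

Deadweight loss = $5616

Pre-subsidy: 536.8 - 2.4p = -836 + 8p gives p* = 132, q* = 220.
With the rebate, buyers effectively pay pb = ps − 78, where ps is the price sellers receive.
Demand in terms of ps becomes qd = 536.8 − 2.4(ps − 78) = 724 - 2.4ps. Setting this equal to supply: 724 - 2.4ps = -836 + 8ps, so ps = 150.
Buyers pay pb = 150 − 78 = 72; q' = -836 + 8·150 = 364.
The subsidy expands output by 364 − 220 = 144 past the efficient level; on those units the gap between marginal cost and willingness to pay runs from 0 up to 78.
DWL = ½ × 78 × 144 = 5616.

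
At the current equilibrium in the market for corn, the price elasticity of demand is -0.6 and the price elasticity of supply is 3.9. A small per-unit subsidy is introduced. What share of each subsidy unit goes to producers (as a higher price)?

For a small subsidy around the equilibrium, the benefit split depends on the relative slopes, which at a point are proportional to the elasticities.
Buyer share = εs/(εs + |εd|) = 3.9/(3.9 + 0.6) = 13/15; seller share = |εd|/(εs + |εd|) = 2/15.
So producers capture 2/15 of the subsidy.

Producer share = 2/15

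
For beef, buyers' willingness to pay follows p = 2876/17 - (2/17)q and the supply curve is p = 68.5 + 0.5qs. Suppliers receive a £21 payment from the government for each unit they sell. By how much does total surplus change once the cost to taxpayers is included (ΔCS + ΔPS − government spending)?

Pre-subsidy: 2876/17 - (2/17)q = 68.5 + 0.5q gives q* = 163 and p* = 150.
With the subsidy, sellers receive ps = pb + 21 for each unit, where pb is the price buyers pay.
On the curves, pb = 2876/17 - (2/17)q and ps = 68.5 + 0.5q; the wedge ps − pb = 21 gives 68.5 + 0.5q − (2876/17 - (2/17)q) = 21, so q' = 197.
Then pb = 2876/17 − (2/17)·197 = 146 and ps = 68.5 + 0.5·197 = 167.
ΔCS = ½(163 + 197)(150 − 146) = 720; ΔPS = ½(163 + 197)(167 − 150) = 3060.
Government spending = 21 × 197 = 4137.
Net change = 720 + 3060 − 4137 = -357. The loss equals the DWL triangle ½·21·34.

Net change in total surplus = -£357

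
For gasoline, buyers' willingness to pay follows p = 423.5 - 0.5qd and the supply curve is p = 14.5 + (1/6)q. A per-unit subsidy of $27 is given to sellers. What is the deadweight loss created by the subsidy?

Deadweight loss = $546.75

Pre-subsidy: 423.5 - 0.5q = 14.5 + (1/6)q gives q* = 613.5 and p* = 116.75.
With the subsidy, sellers receive ps = pb + 27 for each unit, where pb is the price buyers pay.
On the curves, pb = 423.5 - 0.5q and ps = 14.5 + (1/6)q; the wedge ps − pb = 27 gives 14.5 + (1/6)q − (423.5 - 0.5q) = 27, so q' = 654.
Then pb = 423.5 − 0.5·654 = 96.5 and ps = 14.5 + (1/6)·654 = 123.5.
The subsidy expands output by 654 − 613.5 = 40.5 past the efficient level; on those units the gap between marginal cost and willingness to pay runs from 0 up to 27.
DWL = ½ × 27 × 40.5 = 546.75.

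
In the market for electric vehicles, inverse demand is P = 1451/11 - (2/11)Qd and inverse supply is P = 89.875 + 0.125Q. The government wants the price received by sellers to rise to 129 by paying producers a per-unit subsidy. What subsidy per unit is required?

Required subsidy s = 54 per unit

At a seller price of 129, quantity supplied is -719 + 8·129 = 313.
Buyers absorb 313 only when they pay Pb = 1451/11 − (2/11)·313 = 75.
s = Ps − Pb = 129 − 75 = 54.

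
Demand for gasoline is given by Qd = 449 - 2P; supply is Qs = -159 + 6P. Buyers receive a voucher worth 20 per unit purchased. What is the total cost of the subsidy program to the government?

Government cost = 6540

Pre-subsidy: 449 - 2P = -159 + 6P gives P* = 76, Q* = 297.
With the rebate, buyers effectively pay Pb = Ps − 20, where Ps is the price sellers receive.
Demand in terms of Ps becomes Qd = 449 − 2(Ps − 20) = 489 - 2Ps. Setting this equal to supply: 489 - 2Ps = -159 + 6Ps, so Ps = 81.
Buyers pay Pb = 81 − 20 = 61; Q' = -159 + 6·81 = 327.
Government outlay = subsidy × quantity = 20 × 327 = 6540.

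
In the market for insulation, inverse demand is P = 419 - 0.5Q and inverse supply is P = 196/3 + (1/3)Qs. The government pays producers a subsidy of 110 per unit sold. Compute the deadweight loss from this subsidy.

Pre-subsidy: 419 - 0.5Q = 196/3 + (1/3)Q gives Q* = 424.4 and P* = 206.8.
With the subsidy, sellers receive Ps = Pb + 110 for each unit, where Pb is the price buyers pay.
On the curves, Pb = 419 - 0.5Q and Ps = 196/3 + (1/3)Q; the wedge Ps − Pb = 110 gives 196/3 + (1/3)Q − (419 - 0.5Q) = 110, so Q' = 556.4.
Then Pb = 419 − 0.5·556.4 = 140.8 and Ps = 196/3 + (1/3)·556.4 = 250.8.
The subsidy expands output by 556.4 − 424.4 = 132 past the efficient level; on those units the gap between marginal cost and willingness to pay runs from 0 up to 110.
DWL = ½ × 110 × 132 = 7260.

Deadweight loss = 7260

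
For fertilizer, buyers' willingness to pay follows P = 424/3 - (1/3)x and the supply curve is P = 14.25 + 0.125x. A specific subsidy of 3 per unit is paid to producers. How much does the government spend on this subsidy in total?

Government cost = 9366/11

Pre-subsidy: 424/3 - (1/3)x = 14.25 + 0.125x gives x* = 3050/11 and P* = 538/11.
With the subsidy, sellers receive Ps = Pb + 3 for each unit, where Pb is the price buyers pay.
On the curves, Pb = 424/3 - (1/3)x and Ps = 14.25 + 0.125x; the wedge Ps − Pb = 3 gives 14.25 + 0.125x − (424/3 - (1/3)x) = 3, so x' = 3122/11.
Then Pb = 424/3 − (1/3)·(3122/11) = 514/11 and Ps = 14.25 + 0.125·(3122/11) = 547/11.
Government outlay = subsidy × quantity = 3 × 3122/11 = 9366/11.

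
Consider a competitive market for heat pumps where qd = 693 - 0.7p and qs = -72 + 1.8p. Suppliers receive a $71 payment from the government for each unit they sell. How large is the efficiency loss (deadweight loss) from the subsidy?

Deadweight loss = $1270.332

Pre-subsidy: 693 - 0.7p = -72 + 1.8p gives p* = 306, q* = 478.8.
With the subsidy, sellers receive ps = pb + 71 for each unit, where pb is the price buyers pay.
Supply in terms of pb becomes qs = -72 + 1.8(pb + 71) = 55.8 + 1.8pb. Setting this equal to demand: 693 - 0.7pb = 55.8 + 1.8pb, so pb = 254.88.
Sellers receive ps = 254.88 + 71 = 325.88; q' = 693 − 0.7·254.88 = 514.584.
The subsidy expands output by 514.584 − 478.8 = 35.784 past the efficient level; on those units the gap between marginal cost and willingness to pay runs from 0 up to 71.
DWL = ½ × 71 × 35.784 = 1270.332.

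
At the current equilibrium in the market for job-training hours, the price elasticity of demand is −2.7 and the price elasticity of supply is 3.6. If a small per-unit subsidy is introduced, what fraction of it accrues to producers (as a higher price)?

For a small subsidy around the equilibrium, the benefit split depends on the relative slopes, which at a point are proportional to the elasticities.
Buyer share = εs/(εs + |εd|) = 3.6/(3.6 + 2.7) = 4/7; seller share = |εd|/(εs + |εd|) = 3/7.
So producers capture 3/7 of the subsidy.

Producer share = 3/7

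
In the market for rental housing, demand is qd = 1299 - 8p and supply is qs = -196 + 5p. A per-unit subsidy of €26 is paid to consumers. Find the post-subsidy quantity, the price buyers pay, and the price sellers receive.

Pre-subsidy: 1299 - 8p = -196 + 5p gives p* = 115, q* = 379.
With the rebate, buyers effectively pay pb = ps − 26, where ps is the price sellers receive.
Demand in terms of ps becomes qd = 1299 − 8(ps − 26) = 1507 - 8ps. Setting this equal to supply: 1507 - 8ps = -196 + 5ps, so ps = 131.
Buyers pay pb = 131 − 26 = 105; q' = -196 + 5·131 = 459.

q' = 459; buyers pay €105; sellers receive €131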